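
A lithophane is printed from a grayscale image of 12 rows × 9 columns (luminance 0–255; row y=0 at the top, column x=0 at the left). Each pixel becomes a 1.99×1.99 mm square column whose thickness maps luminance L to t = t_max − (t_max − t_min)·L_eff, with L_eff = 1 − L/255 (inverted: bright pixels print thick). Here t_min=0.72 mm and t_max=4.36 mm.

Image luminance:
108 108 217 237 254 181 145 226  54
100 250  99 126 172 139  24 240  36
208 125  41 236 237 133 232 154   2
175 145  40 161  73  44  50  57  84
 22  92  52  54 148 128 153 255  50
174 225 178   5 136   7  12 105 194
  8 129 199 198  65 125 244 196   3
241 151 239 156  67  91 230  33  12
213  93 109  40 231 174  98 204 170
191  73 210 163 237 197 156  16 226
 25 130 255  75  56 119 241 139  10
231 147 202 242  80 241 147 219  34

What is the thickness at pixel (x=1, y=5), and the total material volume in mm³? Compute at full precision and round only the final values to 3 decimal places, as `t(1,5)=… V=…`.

t(1,5)=3.932 V=1138.002

span = t_max - t_min = 4.36 - 0.72 = 3.640
L(1,5) = 225, L_eff = 1 - 225/255 = 0.117647 (inverted)
t(1,5) = 4.36 - 3.640·0.117647 = 3.932
Σt over all 12·9 pixels = 1831964/6375 ≈ 287.3669020
V = pitch²·Σt = 1.99²·1831964/6375 = 1138.002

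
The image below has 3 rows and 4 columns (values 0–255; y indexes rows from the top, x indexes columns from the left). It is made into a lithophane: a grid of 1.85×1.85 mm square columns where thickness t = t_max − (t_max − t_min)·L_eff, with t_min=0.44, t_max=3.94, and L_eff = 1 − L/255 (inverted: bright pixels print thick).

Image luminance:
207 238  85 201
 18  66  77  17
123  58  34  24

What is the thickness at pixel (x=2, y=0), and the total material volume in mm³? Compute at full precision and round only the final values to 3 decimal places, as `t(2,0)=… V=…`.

span = t_max - t_min = 3.94 - 0.44 = 3.500
L(2,0) = 85, L_eff = 1 - 85/255 = 0.666667 (inverted)
t(2,0) = 3.94 - 3.500·0.666667 = 1.607
Σt over all 3·4 pixels = 26822/1275 ≈ 21.0368627
V = pitch²·Σt = 1.85²·26822/1275 = 71.999

t(2,0)=1.607 V=71.999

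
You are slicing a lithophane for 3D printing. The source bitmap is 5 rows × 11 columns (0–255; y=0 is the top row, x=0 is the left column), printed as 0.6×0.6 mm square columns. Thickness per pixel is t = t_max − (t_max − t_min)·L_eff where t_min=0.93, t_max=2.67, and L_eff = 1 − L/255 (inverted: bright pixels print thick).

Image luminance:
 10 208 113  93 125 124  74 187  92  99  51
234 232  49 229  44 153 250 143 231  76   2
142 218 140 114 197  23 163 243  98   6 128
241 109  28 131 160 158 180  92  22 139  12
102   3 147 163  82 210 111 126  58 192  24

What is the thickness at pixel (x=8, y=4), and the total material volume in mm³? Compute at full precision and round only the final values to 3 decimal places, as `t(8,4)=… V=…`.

span = t_max - t_min = 2.67 - 0.93 = 1.740
L(8,4) = 58, L_eff = 1 - 58/255 = 0.772549 (inverted)
t(8,4) = 2.67 - 1.740·0.772549 = 1.326
Σt over all 5·11 pixels = 828073/8500 ≈ 97.4203529
V = pitch²·Σt = 0.6²·828073/8500 = 35.071

t(8,4)=1.326 V=35.071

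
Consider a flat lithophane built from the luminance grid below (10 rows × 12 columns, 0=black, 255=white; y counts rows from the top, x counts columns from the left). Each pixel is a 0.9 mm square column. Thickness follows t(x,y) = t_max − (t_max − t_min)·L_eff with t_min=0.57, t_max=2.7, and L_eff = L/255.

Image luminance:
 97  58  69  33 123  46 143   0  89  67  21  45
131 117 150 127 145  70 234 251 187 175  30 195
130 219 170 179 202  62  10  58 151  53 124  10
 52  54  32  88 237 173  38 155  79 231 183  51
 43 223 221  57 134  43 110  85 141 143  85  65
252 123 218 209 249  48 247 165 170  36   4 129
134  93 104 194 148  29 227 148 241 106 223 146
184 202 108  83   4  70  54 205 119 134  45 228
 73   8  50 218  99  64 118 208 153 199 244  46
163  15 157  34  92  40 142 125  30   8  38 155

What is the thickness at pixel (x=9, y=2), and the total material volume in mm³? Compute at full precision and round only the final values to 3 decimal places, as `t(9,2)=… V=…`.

t(9,2)=2.257 V=166.013

span = t_max - t_min = 2.7 - 0.57 = 2.130
L(9,2) = 53, L_eff = 53/255 = 0.207843
t(9,2) = 2.7 - 2.130·0.207843 = 2.257
Σt over all 10·12 pixels = 435527/2125 ≈ 204.9538824
V = pitch²·Σt = 0.9²·435527/2125 = 166.013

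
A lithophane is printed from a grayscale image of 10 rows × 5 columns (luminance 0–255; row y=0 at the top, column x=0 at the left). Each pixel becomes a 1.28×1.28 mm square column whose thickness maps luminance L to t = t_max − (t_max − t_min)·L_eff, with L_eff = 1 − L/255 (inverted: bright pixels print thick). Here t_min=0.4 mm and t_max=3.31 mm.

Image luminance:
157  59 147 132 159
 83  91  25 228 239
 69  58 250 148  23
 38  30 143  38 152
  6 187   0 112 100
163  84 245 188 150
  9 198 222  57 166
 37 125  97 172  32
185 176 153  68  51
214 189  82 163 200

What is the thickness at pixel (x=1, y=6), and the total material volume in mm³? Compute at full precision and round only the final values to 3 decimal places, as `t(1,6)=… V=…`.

span = t_max - t_min = 3.31 - 0.4 = 2.910
L(1,6) = 198, L_eff = 1 - 198/255 = 0.223529 (inverted)
t(1,6) = 3.31 - 2.910·0.223529 = 2.660
Σt over all 10·5 pixels = 7617/85 ≈ 89.6117647
V = pitch²·Σt = 1.28²·7617/85 = 146.820

t(1,6)=2.660 V=146.820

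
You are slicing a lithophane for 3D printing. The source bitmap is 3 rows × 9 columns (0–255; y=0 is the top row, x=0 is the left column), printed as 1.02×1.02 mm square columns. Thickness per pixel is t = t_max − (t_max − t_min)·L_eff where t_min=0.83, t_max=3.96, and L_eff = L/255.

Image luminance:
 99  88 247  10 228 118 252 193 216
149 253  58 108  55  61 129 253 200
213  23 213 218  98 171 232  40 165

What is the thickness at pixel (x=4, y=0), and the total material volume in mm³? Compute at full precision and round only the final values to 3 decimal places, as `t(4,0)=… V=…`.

span = t_max - t_min = 3.96 - 0.83 = 3.130
L(4,0) = 228, L_eff = 228/255 = 0.894118
t(4,0) = 3.96 - 3.130·0.894118 = 1.161
Σt over all 3·9 pixels = 144629/2550 ≈ 56.7172549
V = pitch²·Σt = 1.02²·144629/2550 = 59.009

t(4,0)=1.161 V=59.009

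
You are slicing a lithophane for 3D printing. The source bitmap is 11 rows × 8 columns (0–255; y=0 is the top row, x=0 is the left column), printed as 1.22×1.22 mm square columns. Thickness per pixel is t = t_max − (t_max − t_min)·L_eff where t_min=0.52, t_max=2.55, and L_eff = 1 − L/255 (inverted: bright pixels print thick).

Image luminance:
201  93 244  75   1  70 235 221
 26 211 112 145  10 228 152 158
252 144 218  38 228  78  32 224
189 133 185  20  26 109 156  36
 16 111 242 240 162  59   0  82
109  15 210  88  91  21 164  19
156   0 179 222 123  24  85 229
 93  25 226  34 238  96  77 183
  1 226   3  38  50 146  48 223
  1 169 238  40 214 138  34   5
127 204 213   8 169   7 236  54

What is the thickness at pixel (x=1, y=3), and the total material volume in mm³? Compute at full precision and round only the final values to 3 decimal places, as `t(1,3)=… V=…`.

span = t_max - t_min = 2.55 - 0.52 = 2.030
L(1,3) = 133, L_eff = 1 - 133/255 = 0.478431 (inverted)
t(1,3) = 2.55 - 2.030·0.478431 = 1.579
Σt over all 11·8 pixels = 1096821/8500 ≈ 129.0377647
V = pitch²·Σt = 1.22²·1096821/8500 = 192.060

t(1,3)=1.579 V=192.060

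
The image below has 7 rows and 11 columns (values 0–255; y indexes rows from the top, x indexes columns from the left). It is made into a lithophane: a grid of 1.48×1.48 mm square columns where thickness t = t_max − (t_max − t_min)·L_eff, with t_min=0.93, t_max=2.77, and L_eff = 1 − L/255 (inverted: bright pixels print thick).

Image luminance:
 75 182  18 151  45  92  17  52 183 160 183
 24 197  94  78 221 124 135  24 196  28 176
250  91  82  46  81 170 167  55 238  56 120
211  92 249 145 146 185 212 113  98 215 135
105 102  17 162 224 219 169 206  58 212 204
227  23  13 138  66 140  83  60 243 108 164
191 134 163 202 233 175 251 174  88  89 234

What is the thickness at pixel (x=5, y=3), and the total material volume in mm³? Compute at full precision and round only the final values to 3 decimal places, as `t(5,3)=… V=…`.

t(5,3)=2.265 V=322.636

span = t_max - t_min = 2.77 - 0.93 = 1.840
L(5,3) = 185, L_eff = 1 - 185/255 = 0.274510 (inverted)
t(5,3) = 2.77 - 1.840·0.274510 = 2.265
Σt over all 7·11 pixels = 220943/1500 ≈ 147.2953333
V = pitch²·Σt = 1.48²·220943/1500 = 322.636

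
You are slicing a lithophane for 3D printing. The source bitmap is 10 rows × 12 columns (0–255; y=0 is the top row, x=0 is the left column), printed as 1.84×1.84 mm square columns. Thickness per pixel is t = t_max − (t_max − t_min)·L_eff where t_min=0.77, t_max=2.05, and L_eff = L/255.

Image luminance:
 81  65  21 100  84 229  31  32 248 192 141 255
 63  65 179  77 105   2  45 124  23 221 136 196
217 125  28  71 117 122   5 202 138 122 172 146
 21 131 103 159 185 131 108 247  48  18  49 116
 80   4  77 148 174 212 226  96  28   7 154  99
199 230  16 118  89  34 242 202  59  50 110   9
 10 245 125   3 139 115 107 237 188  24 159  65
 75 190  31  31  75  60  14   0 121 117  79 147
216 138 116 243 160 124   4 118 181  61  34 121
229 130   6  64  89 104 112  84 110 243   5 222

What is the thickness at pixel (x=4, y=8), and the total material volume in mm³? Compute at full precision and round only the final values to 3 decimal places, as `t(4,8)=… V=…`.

t(4,8)=1.247 V=604.623

span = t_max - t_min = 2.05 - 0.77 = 1.280
L(4,8) = 160, L_eff = 160/255 = 0.627451
t(4,8) = 2.05 - 1.280·0.627451 = 1.247
Σt over all 10·12 pixels = 13394/75 ≈ 178.5866667
V = pitch²·Σt = 1.84²·13394/75 = 604.623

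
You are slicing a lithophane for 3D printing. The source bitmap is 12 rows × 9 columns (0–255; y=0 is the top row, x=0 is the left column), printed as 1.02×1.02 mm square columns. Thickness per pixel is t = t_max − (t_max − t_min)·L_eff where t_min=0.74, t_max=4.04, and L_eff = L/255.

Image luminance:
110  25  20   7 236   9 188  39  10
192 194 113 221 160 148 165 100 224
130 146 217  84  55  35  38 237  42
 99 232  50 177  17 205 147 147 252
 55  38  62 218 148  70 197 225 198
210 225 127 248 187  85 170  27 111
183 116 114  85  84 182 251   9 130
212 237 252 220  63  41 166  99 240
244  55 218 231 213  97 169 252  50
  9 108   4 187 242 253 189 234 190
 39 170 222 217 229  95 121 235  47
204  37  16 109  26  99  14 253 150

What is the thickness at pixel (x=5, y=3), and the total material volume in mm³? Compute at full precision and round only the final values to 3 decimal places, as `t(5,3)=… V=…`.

span = t_max - t_min = 4.04 - 0.74 = 3.300
L(5,3) = 205, L_eff = 205/255 = 0.803922
t(5,3) = 4.04 - 3.300·0.803922 = 1.387
Σt over all 12·9 pixels = 103024/425 ≈ 242.4094118
V = pitch²·Σt = 1.02²·103024/425 = 252.203

t(5,3)=1.387 V=252.203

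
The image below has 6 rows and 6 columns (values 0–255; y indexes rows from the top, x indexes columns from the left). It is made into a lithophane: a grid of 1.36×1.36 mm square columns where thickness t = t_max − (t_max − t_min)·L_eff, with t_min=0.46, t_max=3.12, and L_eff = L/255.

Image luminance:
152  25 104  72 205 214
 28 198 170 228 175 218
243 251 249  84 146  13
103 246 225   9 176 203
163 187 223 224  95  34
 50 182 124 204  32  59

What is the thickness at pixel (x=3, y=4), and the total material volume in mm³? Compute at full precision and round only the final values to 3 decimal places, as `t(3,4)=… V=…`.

span = t_max - t_min = 3.12 - 0.46 = 2.660
L(3,4) = 224, L_eff = 224/255 = 0.878431
t(3,4) = 3.12 - 2.660·0.878431 = 0.783
Σt over all 6·6 pixels = 362659/6375 ≈ 56.8876863
V = pitch²·Σt = 1.36²·362659/6375 = 105.219

t(3,4)=0.783 V=105.219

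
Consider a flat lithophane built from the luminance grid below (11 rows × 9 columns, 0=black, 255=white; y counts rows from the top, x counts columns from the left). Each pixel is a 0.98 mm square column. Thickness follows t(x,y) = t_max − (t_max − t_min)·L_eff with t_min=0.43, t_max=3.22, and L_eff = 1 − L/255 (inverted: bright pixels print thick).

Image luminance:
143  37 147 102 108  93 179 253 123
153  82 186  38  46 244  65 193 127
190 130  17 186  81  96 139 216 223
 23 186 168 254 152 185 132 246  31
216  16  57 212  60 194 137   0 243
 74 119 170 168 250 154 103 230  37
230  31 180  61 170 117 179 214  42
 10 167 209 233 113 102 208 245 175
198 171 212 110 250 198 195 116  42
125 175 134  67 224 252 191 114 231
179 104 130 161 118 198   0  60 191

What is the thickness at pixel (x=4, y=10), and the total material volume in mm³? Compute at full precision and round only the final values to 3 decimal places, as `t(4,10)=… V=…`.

t(4,10)=1.721 V=190.580

span = t_max - t_min = 3.22 - 0.43 = 2.790
L(4,10) = 118, L_eff = 1 - 118/255 = 0.537255 (inverted)
t(4,10) = 3.22 - 2.790·0.537255 = 1.721
Σt over all 11·9 pixels = 198.438
V = pitch²·Σt = 0.98²·198.438 = 190.580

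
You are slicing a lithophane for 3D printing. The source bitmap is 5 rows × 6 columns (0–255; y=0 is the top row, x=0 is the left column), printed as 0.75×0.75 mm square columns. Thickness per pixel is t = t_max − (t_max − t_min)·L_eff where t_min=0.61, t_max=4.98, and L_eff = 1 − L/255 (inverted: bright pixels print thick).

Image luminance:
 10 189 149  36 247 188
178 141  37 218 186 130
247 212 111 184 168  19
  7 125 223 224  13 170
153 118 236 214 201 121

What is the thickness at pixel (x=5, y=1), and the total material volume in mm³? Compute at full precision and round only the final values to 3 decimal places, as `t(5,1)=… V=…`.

t(5,1)=2.838 V=53.239

span = t_max - t_min = 4.98 - 0.61 = 4.370
L(5,1) = 130, L_eff = 1 - 130/255 = 0.490196 (inverted)
t(5,1) = 4.98 - 4.370·0.490196 = 2.838
Σt over all 5·6 pixels = 160899/1700 ≈ 94.6464706
V = pitch²·Σt = 0.75²·160899/1700 = 53.239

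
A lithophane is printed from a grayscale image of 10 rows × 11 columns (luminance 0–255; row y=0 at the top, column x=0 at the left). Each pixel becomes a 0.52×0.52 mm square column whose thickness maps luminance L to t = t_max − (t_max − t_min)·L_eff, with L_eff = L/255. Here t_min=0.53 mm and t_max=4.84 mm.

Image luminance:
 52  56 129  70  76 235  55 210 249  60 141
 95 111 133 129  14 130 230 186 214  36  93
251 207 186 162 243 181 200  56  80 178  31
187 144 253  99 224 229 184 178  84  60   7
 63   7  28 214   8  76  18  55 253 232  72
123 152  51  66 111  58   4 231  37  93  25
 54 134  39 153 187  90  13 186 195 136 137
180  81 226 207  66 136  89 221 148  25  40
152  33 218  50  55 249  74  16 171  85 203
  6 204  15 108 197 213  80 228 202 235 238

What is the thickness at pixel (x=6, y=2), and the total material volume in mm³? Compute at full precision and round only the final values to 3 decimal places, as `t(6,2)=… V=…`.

t(6,2)=1.460 V=80.525

span = t_max - t_min = 4.84 - 0.53 = 4.310
L(6,2) = 200, L_eff = 200/255 = 0.784314
t(6,2) = 4.84 - 4.310·0.784314 = 1.460
Σt over all 10·11 pixels = 379696/1275 ≈ 297.8007843
V = pitch²·Σt = 0.52²·379696/1275 = 80.525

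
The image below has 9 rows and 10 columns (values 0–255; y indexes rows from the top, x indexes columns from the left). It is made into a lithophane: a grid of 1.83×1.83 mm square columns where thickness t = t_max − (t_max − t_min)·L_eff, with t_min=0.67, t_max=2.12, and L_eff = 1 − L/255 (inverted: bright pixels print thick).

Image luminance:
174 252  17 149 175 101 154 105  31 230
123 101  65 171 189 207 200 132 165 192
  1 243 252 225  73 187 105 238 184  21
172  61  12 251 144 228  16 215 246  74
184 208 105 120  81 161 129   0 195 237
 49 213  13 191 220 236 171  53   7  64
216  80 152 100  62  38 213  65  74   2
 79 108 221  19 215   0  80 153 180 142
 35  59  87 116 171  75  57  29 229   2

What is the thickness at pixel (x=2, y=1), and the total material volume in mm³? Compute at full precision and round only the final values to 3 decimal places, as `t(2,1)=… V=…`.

t(2,1)=1.040 V=422.397

span = t_max - t_min = 2.12 - 0.67 = 1.450
L(2,1) = 65, L_eff = 1 - 65/255 = 0.745098 (inverted)
t(2,1) = 2.12 - 1.450·0.745098 = 1.040
Σt over all 9·10 pixels = 126.13
V = pitch²·Σt = 1.83²·126.13 = 422.397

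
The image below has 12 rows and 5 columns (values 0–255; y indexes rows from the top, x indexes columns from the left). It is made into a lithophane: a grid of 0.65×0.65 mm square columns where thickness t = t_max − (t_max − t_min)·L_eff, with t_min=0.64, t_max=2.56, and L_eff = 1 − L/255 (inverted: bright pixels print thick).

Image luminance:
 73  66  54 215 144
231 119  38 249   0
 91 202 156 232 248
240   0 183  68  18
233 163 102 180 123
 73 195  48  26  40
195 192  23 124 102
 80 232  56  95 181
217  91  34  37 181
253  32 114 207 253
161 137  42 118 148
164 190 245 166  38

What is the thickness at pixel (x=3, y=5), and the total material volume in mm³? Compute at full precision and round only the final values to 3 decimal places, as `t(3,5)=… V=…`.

span = t_max - t_min = 2.56 - 0.64 = 1.920
L(3,5) = 26, L_eff = 1 - 26/255 = 0.898039 (inverted)
t(3,5) = 2.56 - 1.920·0.898039 = 0.836
Σt over all 12·5 pixels = 208288/2125 ≈ 98.0178824
V = pitch²·Σt = 0.65²·208288/2125 = 41.413

t(3,5)=0.836 V=41.413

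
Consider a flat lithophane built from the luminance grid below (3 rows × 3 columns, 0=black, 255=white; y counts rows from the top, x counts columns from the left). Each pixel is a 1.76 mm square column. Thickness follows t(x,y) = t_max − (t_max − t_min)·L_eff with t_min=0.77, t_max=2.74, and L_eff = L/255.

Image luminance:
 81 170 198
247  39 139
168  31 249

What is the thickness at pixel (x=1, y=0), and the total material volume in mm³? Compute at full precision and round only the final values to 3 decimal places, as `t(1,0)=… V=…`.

t(1,0)=1.427 V=44.751

span = t_max - t_min = 2.74 - 0.77 = 1.970
L(1,0) = 170, L_eff = 170/255 = 0.666667
t(1,0) = 2.74 - 1.970·0.666667 = 1.427
Σt over all 3·3 pixels = 92099/6375 ≈ 14.4469020
V = pitch²·Σt = 1.76²·92099/6375 = 44.751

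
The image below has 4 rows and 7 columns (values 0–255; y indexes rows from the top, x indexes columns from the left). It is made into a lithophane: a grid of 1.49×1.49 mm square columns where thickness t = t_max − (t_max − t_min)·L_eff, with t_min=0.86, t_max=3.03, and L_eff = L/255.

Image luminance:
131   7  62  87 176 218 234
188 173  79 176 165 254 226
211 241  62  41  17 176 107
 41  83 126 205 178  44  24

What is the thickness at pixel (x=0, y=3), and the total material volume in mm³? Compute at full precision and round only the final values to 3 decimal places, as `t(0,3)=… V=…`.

t(0,3)=2.681 V=117.846

span = t_max - t_min = 3.03 - 0.86 = 2.170
L(0,3) = 41, L_eff = 41/255 = 0.160784
t(0,3) = 3.03 - 2.170·0.160784 = 2.681
Σt over all 4·7 pixels = 112798/2125 ≈ 53.0814118
V = pitch²·Σt = 1.49²·112798/2125 = 117.846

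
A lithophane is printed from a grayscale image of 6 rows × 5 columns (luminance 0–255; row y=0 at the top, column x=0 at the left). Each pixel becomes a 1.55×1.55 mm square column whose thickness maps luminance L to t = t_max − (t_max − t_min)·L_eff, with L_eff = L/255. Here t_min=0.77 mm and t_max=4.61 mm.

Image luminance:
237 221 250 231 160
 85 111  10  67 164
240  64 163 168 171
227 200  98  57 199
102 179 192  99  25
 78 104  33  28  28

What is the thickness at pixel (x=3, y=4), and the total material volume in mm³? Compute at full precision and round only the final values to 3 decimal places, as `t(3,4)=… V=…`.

t(3,4)=3.119 V=187.876

span = t_max - t_min = 4.61 - 0.77 = 3.840
L(3,4) = 99, L_eff = 99/255 = 0.388235
t(3,4) = 4.61 - 3.840·0.388235 = 3.119
Σt over all 6·5 pixels = 332351/4250 ≈ 78.2002353
V = pitch²·Σt = 1.55²·332351/4250 = 187.876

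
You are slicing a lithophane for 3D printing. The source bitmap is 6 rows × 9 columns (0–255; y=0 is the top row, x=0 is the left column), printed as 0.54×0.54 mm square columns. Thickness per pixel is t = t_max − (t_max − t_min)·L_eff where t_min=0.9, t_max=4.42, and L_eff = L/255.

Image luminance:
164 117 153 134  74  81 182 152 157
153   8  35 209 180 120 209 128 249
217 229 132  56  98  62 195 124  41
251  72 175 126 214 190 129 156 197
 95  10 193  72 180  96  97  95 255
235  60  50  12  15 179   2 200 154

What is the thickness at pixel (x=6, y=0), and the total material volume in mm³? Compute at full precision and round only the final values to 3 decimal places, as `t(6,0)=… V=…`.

span = t_max - t_min = 4.42 - 0.9 = 3.520
L(6,0) = 182, L_eff = 182/255 = 0.713725
t(6,0) = 4.42 - 3.520·0.713725 = 1.908
Σt over all 6·9 pixels = 890713/6375 ≈ 139.7196863
V = pitch²·Σt = 0.54²·890713/6375 = 40.742

t(6,0)=1.908 V=40.742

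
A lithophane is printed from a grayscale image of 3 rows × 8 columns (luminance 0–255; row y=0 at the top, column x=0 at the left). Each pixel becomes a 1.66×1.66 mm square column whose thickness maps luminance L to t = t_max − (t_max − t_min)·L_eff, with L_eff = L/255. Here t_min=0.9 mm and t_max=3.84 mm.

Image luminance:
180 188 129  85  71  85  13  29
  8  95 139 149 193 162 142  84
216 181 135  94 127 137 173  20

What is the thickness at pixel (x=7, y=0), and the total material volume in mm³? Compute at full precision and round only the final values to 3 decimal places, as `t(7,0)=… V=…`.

t(7,0)=3.506 V=163.887

span = t_max - t_min = 3.84 - 0.9 = 2.940
L(7,0) = 29, L_eff = 29/255 = 0.113725
t(7,0) = 3.84 - 2.940·0.113725 = 3.506
Σt over all 3·8 pixels = 50553/850 ≈ 59.4741176
V = pitch²·Σt = 1.66²·50553/850 = 163.887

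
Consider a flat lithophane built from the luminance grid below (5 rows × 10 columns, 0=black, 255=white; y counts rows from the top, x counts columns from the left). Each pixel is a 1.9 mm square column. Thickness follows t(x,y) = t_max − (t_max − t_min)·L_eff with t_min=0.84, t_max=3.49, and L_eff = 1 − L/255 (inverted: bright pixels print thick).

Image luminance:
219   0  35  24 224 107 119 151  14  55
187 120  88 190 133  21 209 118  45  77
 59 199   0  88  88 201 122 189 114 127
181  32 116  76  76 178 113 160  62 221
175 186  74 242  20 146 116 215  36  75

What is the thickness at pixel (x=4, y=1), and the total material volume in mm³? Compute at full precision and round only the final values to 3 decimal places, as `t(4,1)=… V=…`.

span = t_max - t_min = 3.49 - 0.84 = 2.650
L(4,1) = 133, L_eff = 1 - 133/255 = 0.478431 (inverted)
t(4,1) = 3.49 - 2.650·0.478431 = 2.222
Σt over all 5·10 pixels = 174273/1700 ≈ 102.5135294
V = pitch²·Σt = 1.9²·174273/1700 = 370.074

t(4,1)=2.222 V=370.074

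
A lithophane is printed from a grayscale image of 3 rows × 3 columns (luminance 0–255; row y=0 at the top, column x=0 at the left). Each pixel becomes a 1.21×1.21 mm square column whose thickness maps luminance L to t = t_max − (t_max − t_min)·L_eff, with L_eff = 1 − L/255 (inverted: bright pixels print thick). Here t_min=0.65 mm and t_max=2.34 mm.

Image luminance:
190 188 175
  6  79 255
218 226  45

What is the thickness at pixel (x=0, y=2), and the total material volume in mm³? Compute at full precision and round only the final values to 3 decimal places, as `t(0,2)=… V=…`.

span = t_max - t_min = 2.34 - 0.65 = 1.690
L(0,2) = 218, L_eff = 1 - 218/255 = 0.145098 (inverted)
t(0,2) = 2.34 - 1.690·0.145098 = 2.095
Σt over all 3·3 pixels = 382733/25500 ≈ 15.0091373
V = pitch²·Σt = 1.21²·382733/25500 = 21.975

t(0,2)=2.095 V=21.975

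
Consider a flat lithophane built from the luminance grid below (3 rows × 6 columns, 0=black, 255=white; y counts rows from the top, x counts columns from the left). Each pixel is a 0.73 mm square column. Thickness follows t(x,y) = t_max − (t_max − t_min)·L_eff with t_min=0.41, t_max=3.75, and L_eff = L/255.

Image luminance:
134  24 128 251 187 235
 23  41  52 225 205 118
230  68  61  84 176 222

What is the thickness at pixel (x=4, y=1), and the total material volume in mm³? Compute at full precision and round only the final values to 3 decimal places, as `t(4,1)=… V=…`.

span = t_max - t_min = 3.75 - 0.41 = 3.340
L(4,1) = 205, L_eff = 205/255 = 0.803922
t(4,1) = 3.75 - 3.340·0.803922 = 1.065
Σt over all 3·6 pixels = 449137/12750 ≈ 35.2264314
V = pitch²·Σt = 0.73²·449137/12750 = 18.772

t(4,1)=1.065 V=18.772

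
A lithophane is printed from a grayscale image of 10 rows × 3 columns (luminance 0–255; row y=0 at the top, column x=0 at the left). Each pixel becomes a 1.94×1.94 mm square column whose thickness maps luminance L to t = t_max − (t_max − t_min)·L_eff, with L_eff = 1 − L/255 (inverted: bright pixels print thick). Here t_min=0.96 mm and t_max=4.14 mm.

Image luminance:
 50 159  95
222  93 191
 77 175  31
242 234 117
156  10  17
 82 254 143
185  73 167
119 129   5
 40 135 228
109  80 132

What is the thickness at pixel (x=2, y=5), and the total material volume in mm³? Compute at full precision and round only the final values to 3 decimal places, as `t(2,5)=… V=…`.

t(2,5)=2.743 V=284.395

span = t_max - t_min = 4.14 - 0.96 = 3.180
L(2,5) = 143, L_eff = 1 - 143/255 = 0.439216 (inverted)
t(2,5) = 4.14 - 3.180·0.439216 = 2.743
Σt over all 10·3 pixels = 6423/85 ≈ 75.5647059
V = pitch²·Σt = 1.94²·6423/85 = 284.395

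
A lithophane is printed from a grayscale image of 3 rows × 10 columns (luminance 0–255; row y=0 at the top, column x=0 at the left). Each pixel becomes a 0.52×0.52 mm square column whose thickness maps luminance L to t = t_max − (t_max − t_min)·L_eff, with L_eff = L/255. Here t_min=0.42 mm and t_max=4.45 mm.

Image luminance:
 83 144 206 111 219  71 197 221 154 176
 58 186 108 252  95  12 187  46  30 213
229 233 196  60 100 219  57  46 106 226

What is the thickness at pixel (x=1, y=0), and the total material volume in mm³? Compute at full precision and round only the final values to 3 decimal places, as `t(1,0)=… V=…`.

t(1,0)=2.174 V=17.975

span = t_max - t_min = 4.45 - 0.42 = 4.030
L(1,0) = 144, L_eff = 144/255 = 0.564706
t(1,0) = 4.45 - 4.030·0.564706 = 2.174
Σt over all 3·10 pixels = 1695127/25500 ≈ 66.4755686
V = pitch²·Σt = 0.52²·1695127/25500 = 17.975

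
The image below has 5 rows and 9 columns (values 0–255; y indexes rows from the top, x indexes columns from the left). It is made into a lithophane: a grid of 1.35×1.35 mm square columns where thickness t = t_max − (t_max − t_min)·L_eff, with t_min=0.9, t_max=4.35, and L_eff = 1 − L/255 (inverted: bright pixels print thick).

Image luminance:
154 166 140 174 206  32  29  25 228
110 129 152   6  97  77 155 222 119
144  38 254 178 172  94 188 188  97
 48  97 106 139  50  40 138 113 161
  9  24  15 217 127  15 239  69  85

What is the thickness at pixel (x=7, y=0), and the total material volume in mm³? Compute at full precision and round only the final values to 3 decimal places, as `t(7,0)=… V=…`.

span = t_max - t_min = 4.35 - 0.9 = 3.450
L(7,0) = 25, L_eff = 1 - 25/255 = 0.901961 (inverted)
t(7,0) = 4.35 - 3.450·0.901961 = 1.238
Σt over all 5·9 pixels = 47492/425 ≈ 111.7458824
V = pitch²·Σt = 1.35²·47492/425 = 203.657

t(7,0)=1.238 V=203.657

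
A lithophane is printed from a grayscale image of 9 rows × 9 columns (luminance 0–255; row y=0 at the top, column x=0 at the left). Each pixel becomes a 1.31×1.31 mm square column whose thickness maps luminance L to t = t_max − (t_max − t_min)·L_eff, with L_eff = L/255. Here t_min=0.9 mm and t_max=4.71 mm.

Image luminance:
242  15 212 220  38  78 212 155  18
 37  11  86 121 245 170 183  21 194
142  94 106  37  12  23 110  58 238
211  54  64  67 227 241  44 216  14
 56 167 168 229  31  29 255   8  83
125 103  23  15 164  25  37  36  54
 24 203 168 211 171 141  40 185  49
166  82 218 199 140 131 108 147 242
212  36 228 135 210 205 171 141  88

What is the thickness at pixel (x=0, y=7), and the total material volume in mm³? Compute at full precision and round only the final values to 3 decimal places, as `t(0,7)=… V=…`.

span = t_max - t_min = 4.71 - 0.9 = 3.810
L(0,7) = 166, L_eff = 166/255 = 0.650980
t(0,7) = 4.71 - 3.810·0.650980 = 2.230
Σt over all 9·9 pixels = 198871/850 ≈ 233.9658824
V = pitch²·Σt = 1.31²·198871/850 = 401.509

t(0,7)=2.230 V=401.509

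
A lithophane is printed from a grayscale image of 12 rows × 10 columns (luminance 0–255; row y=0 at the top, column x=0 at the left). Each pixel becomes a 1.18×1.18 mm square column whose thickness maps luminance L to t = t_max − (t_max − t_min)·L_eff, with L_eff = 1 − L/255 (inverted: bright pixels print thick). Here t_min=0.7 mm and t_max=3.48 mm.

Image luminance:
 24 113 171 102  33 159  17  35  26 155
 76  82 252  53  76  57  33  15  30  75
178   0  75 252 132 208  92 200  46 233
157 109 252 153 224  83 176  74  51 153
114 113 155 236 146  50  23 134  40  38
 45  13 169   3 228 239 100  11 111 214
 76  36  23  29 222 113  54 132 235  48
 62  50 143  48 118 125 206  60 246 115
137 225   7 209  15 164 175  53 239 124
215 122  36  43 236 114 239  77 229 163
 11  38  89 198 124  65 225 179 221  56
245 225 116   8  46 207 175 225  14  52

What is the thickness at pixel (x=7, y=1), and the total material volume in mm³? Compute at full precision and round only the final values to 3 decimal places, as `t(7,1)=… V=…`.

t(7,1)=0.864 V=330.937

span = t_max - t_min = 3.48 - 0.7 = 2.780
L(7,1) = 15, L_eff = 1 - 15/255 = 0.941176 (inverted)
t(7,1) = 3.48 - 2.780·0.941176 = 0.864
Σt over all 12·10 pixels = 1515172/6375 ≈ 237.6740392
V = pitch²·Σt = 1.18²·1515172/6375 = 330.937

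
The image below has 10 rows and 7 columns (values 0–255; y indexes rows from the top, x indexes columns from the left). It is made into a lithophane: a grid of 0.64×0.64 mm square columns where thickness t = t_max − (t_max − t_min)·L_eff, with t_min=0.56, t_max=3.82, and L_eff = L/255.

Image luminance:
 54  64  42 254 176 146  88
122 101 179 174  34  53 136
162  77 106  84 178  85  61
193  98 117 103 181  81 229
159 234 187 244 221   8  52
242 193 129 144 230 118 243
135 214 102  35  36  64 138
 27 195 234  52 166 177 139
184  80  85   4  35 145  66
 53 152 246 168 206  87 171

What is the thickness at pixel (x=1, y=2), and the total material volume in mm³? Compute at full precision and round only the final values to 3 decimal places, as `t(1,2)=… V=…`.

span = t_max - t_min = 3.82 - 0.56 = 3.260
L(1,2) = 77, L_eff = 77/255 = 0.301961
t(1,2) = 3.82 - 3.260·0.301961 = 2.836
Σt over all 10·7 pixels = 956668/6375 ≈ 150.0655686
V = pitch²·Σt = 0.64²·956668/6375 = 61.467

t(1,2)=2.836 V=61.467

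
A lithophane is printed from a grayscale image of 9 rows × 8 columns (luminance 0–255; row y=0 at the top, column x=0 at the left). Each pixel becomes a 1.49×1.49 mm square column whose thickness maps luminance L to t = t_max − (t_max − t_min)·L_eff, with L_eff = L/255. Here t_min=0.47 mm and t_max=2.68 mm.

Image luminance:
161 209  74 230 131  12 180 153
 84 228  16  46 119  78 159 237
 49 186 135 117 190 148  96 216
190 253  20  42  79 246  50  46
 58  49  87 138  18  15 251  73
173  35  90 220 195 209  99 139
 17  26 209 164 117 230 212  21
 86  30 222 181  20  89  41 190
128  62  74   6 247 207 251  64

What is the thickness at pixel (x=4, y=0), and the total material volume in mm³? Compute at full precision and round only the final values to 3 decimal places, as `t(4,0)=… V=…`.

span = t_max - t_min = 2.68 - 0.47 = 2.210
L(4,0) = 131, L_eff = 131/255 = 0.513725
t(4,0) = 2.68 - 2.210·0.513725 = 1.545
Σt over all 9·8 pixels = 173441/1500 ≈ 115.6273333
V = pitch²·Σt = 1.49²·173441/1500 = 256.704

t(4,0)=1.545 V=256.704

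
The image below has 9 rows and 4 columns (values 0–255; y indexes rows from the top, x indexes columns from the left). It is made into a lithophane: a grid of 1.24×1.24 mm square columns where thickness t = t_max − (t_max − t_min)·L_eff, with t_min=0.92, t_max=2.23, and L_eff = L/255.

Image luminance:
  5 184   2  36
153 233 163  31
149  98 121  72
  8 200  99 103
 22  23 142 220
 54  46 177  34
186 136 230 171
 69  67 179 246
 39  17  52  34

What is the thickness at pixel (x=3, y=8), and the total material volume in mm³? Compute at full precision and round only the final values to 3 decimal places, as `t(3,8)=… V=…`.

t(3,8)=2.055 V=93.414

span = t_max - t_min = 2.23 - 0.92 = 1.310
L(3,8) = 34, L_eff = 34/255 = 0.133333
t(3,8) = 2.23 - 1.310·0.133333 = 2.055
Σt over all 9·4 pixels = 516403/8500 ≈ 60.7532941
V = pitch²·Σt = 1.24²·516403/8500 = 93.414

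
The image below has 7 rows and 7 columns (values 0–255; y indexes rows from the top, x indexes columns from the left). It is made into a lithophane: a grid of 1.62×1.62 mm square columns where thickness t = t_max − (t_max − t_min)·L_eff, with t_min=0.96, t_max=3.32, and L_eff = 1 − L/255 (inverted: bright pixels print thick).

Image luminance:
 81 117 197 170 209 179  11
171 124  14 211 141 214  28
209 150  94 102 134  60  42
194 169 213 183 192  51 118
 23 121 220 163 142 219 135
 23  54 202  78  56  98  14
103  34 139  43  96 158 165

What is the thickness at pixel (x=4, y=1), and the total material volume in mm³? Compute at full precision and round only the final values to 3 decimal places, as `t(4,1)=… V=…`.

span = t_max - t_min = 3.32 - 0.96 = 2.360
L(4,1) = 141, L_eff = 1 - 141/255 = 0.447059 (inverted)
t(4,1) = 3.32 - 2.360·0.447059 = 2.265
Σt over all 7·7 pixels = 657656/6375 ≈ 103.1617255
V = pitch²·Σt = 1.62²·657656/6375 = 270.738

t(4,1)=2.265 V=270.738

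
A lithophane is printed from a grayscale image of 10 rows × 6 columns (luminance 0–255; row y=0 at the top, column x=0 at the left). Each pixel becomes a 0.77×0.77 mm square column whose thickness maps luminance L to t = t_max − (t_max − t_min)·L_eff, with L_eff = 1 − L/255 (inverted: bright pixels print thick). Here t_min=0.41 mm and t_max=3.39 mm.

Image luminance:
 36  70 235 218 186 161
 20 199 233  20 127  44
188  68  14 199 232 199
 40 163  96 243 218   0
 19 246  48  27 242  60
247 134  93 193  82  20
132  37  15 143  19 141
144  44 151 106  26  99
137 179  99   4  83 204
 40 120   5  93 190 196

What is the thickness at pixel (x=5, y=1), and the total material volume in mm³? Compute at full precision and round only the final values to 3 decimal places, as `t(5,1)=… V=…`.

span = t_max - t_min = 3.39 - 0.41 = 2.980
L(5,1) = 44, L_eff = 1 - 44/255 = 0.827451 (inverted)
t(5,1) = 3.39 - 2.980·0.827451 = 0.924
Σt over all 10·6 pixels = 1360673/12750 ≈ 106.7194510
V = pitch²·Σt = 0.77²·1360673/12750 = 63.274

t(5,1)=0.924 V=63.274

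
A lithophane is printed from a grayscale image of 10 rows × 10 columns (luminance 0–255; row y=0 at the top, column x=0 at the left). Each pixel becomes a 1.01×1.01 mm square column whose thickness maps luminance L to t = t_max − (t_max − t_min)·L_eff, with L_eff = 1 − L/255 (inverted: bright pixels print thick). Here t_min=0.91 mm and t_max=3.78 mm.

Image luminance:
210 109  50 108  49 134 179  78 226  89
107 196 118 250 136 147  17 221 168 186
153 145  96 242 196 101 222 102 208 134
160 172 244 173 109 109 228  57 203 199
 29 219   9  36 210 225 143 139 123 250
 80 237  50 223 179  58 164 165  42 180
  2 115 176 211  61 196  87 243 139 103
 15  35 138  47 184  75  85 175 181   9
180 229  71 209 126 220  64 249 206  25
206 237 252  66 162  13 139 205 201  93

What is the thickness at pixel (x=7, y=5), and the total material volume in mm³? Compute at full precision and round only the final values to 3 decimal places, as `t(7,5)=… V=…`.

span = t_max - t_min = 3.78 - 0.91 = 2.870
L(7,5) = 165, L_eff = 1 - 165/255 = 0.352941 (inverted)
t(7,5) = 3.78 - 2.870·0.352941 = 2.767
Σt over all 10·10 pixels = 3201107/12750 ≈ 251.0672157
V = pitch²·Σt = 1.01²·3201107/12750 = 256.114

t(7,5)=2.767 V=256.114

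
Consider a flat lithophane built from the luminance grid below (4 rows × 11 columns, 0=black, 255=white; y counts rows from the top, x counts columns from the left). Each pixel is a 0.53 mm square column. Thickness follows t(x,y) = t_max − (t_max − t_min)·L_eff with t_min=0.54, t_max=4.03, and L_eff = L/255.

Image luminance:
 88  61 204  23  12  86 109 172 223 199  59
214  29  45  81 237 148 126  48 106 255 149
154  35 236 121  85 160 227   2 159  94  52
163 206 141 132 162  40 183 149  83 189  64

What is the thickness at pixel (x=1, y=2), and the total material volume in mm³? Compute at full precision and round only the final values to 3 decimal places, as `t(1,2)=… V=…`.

span = t_max - t_min = 4.03 - 0.54 = 3.490
L(1,2) = 35, L_eff = 35/255 = 0.137255
t(1,2) = 4.03 - 3.490·0.137255 = 3.551
Σt over all 4·11 pixels = 866107/8500 ≈ 101.8949412
V = pitch²·Σt = 0.53²·866107/8500 = 28.622

t(1,2)=3.551 V=28.622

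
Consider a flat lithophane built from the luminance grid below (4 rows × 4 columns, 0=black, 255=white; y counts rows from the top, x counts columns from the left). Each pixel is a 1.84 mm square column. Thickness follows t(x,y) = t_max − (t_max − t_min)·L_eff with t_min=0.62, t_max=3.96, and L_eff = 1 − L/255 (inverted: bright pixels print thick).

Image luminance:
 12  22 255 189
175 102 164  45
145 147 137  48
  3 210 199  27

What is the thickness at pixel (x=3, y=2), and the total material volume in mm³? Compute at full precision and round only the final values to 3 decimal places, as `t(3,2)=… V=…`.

t(3,2)=1.249 V=116.953

span = t_max - t_min = 3.96 - 0.62 = 3.340
L(3,2) = 48, L_eff = 1 - 48/255 = 0.811765 (inverted)
t(3,2) = 3.96 - 3.340·0.811765 = 1.249
Σt over all 4·4 pixels = 44044/1275 ≈ 34.5443137
V = pitch²·Σt = 1.84²·44044/1275 = 116.953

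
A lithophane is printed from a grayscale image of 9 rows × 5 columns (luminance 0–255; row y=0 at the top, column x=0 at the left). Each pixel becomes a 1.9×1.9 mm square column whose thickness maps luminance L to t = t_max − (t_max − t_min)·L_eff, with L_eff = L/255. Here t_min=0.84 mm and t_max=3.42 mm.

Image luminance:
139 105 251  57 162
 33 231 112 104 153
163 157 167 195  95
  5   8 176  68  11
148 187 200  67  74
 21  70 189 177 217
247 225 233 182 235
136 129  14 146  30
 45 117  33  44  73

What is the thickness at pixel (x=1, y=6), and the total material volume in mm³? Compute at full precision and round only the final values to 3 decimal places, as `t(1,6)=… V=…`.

t(1,6)=1.144 V=349.908

span = t_max - t_min = 3.42 - 0.84 = 2.580
L(1,6) = 225, L_eff = 225/255 = 0.882353
t(1,6) = 3.42 - 2.580·0.882353 = 1.144
Σt over all 9·5 pixels = 205971/2125 ≈ 96.9275294
V = pitch²·Σt = 1.9²·205971/2125 = 349.908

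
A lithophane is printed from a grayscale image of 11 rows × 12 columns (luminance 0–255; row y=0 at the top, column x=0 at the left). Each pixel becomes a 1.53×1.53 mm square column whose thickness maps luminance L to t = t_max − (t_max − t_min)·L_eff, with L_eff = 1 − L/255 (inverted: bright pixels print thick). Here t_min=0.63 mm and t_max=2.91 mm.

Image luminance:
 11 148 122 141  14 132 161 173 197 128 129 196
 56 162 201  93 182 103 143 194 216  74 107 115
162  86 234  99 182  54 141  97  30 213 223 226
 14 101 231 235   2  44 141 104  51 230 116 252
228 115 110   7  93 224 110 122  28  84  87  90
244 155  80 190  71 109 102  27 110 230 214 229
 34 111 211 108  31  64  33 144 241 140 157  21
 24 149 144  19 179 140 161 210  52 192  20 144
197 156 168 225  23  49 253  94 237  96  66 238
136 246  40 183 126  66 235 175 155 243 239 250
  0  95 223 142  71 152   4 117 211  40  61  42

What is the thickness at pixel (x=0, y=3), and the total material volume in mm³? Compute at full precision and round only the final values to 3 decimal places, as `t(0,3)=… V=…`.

span = t_max - t_min = 2.91 - 0.63 = 2.280
L(0,3) = 14, L_eff = 1 - 14/255 = 0.945098 (inverted)
t(0,3) = 2.91 - 2.280·0.945098 = 0.755
Σt over all 11·12 pixels = 505567/2125 ≈ 237.9138824
V = pitch²·Σt = 1.53²·505567/2125 = 556.933

t(0,3)=0.755 V=556.933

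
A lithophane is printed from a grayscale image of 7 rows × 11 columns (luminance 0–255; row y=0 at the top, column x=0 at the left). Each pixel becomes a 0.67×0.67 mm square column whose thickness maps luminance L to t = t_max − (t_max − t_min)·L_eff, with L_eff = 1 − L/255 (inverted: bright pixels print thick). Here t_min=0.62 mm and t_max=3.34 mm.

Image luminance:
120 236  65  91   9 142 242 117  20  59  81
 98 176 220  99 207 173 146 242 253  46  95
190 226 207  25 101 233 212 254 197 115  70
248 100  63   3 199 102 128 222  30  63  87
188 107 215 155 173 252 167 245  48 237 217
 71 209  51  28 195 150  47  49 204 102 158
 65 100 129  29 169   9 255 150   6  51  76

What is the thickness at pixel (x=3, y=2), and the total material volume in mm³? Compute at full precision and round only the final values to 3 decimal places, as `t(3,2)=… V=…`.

span = t_max - t_min = 3.34 - 0.62 = 2.720
L(3,2) = 25, L_eff = 1 - 25/255 = 0.901961 (inverted)
t(3,2) = 3.34 - 2.720·0.901961 = 0.887
Σt over all 7·11 pixels = 118357/750 ≈ 157.8093333
V = pitch²·Σt = 0.67²·118357/750 = 70.841

t(3,2)=0.887 V=70.841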